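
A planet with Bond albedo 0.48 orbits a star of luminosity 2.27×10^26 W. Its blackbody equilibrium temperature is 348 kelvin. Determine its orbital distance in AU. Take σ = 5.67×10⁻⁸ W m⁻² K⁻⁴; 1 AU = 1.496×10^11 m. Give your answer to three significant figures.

0.355 AU

The flux needed for this T is 4σT⁴/(1−0.48) = 6397 W m⁻².
S = L/(4πd²) → d = √(L/4πS) = √(2.27×10^26/(4π·6397)) = 5.314×10^10 m = 0.3552 AU.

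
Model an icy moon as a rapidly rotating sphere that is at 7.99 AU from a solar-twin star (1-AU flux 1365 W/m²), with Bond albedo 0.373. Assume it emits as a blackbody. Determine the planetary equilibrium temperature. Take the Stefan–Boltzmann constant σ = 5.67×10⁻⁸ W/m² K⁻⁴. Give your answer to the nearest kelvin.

Flux at the orbit: S = 1365/(7.99)² = 21.38 W/m².
Absorbed flux (global mean): S(1−α)/4 = 21.38·0.627/4 = 3.352 W/m².
Set σT⁴ = 3.352 → T = (3.352/σ)^(1/4) = 87.68 K.

88 kelvin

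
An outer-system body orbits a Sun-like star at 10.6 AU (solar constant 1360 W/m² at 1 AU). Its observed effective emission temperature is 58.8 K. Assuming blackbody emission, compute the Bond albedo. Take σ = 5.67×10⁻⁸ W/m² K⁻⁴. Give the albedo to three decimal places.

Flux at the orbit: S = 1360/(10.6)² = 12.10 W/m².
From σT⁴ = S(1−α)/4 we invert for α: 1−α = 4σT⁴/S.
σT⁴ = 0.6778 W/m², so 4σT⁴ = 2.711 W/m².
1−α = 2.711/12.10 = 0.2240, so α = 0.7760.

0.776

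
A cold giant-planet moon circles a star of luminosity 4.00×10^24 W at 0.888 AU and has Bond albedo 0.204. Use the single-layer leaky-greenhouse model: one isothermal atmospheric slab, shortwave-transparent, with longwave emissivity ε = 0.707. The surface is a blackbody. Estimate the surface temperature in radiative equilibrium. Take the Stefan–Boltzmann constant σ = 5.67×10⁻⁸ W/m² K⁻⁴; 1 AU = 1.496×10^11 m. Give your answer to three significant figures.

99.5 K

d = 0.888 × 1.496×10^11 m = 1.328×10^11 m.
Flux at the orbit: S = L/(4πd²) = 4.00×10^24/(4π·(1.33×10^11)²) = 18.04 W/m².
At the top of the atmosphere, σT_e⁴ = S(1−α)/4 = 3.589 W/m², giving T_e = 89.20 K.
The surface balance (absorbed SW + ε·downward IR = σT_s⁴) with T_a⁴ = T_s⁴/2 reduces to T_s = T_e·[2/(2−ε)]^¼ = 99.48 K.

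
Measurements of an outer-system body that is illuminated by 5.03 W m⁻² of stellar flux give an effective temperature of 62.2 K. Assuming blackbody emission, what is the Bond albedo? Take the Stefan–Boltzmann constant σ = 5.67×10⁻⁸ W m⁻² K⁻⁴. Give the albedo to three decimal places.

0.325

Rearranging the radiative balance, α = 1 − 4σT⁴/S.
σT⁴ = 0.8487 W m⁻², so 4σT⁴ = 3.395 W m⁻².
1−α = 3.395/5.030 = 0.6749, so α = 0.3251.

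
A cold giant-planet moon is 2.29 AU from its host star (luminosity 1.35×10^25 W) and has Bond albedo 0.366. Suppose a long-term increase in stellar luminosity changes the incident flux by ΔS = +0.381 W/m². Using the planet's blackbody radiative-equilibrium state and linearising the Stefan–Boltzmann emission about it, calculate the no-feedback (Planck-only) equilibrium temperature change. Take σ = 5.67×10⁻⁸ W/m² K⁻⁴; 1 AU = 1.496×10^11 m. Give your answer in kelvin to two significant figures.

Orbital distance: d = 2.29 AU = 3.426×10^11 m.
Spreading L over a sphere of radius d: S = 1.35×10^25/(4π·3.43×10^11²) = 9.154 W/m².
Reference equilibrium: T_e = [S(1−α)/(4σ)]^(1/4) = 71.12 K.
TOA radiative forcing: ΔF = (1−α)ΔS/4 = 0.634·(+0.381)/4 = 0.06039 W/m².
The Planck feedback parameter is 4σT_e³ = 0.08160 W/m²/K.
ΔT₀ = ΔF/λ_P = 0.06039/0.08160 = 0.740 K.

0.74 kelvin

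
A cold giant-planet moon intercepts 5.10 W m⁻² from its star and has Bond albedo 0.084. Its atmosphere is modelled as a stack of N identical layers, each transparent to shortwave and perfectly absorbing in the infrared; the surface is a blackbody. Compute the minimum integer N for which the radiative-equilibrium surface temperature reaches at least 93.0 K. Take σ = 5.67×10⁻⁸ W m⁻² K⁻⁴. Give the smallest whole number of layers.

3

Top-of-atmosphere balance: σT_e⁴ = S(1−α)/4 = 1.168 W m⁻² → T_e = 67.37 K.
Since T_s⁴ = (N+1)T_e⁴, we need N ≥ (T_s/T_e)⁴ − 1 = 2.632.
So N ≥ 2.632; the smallest integer is N = 3.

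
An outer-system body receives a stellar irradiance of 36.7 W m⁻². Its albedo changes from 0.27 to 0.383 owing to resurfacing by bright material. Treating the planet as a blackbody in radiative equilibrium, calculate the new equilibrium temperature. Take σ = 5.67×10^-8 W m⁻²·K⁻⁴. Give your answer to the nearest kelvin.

100 K

T₂ = [S(1−α₂)/(4σ)]^(1/4) = [36.70·0.617/(4σ)]^(1/4) = 99.96 K.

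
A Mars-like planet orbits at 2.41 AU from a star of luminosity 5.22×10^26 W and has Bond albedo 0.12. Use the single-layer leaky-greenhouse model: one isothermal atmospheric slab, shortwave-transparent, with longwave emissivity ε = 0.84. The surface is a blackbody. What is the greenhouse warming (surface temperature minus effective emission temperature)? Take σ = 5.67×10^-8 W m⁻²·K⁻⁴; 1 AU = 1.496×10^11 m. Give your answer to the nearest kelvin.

Orbital distance: d = 2.41 AU = 3.605×10^11 m.
S = L/(4πd²) = 319.6 W m⁻².
Effective emission temperature (TOA balance): σT_e⁴ = S(1−α)/4 = 70.30 W m⁻² → T_e = 187.7 K.
Surface balance with a leaky layer gives σT_s⁴ = σT_e⁴·2/(2−ε), so T_s = T_e·[2/(2−0.84)]^(1/4) = 215.0 K.
Greenhouse warming: T_s − T_e = 27.38 K.

27 K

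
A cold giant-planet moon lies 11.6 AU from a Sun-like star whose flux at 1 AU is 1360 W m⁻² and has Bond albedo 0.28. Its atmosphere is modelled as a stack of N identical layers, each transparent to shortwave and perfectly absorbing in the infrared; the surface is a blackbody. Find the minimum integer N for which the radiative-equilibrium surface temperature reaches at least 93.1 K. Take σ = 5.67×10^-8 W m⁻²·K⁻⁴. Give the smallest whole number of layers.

2

Flux at the orbit: S = 1360/(11.6)² = 10.11 W m⁻².
Top-of-atmosphere balance: σT_e⁴ = S(1−α)/4 = 1.819 W m⁻² → T_e = 75.26 K.
T_s = (N+1)^(1/4)·T_e ≥ 93.1 K requires N+1 ≥ (T_s/T_e)⁴ = (93.1/75.26)⁴ = 2.341.
Rounding up, N = 2.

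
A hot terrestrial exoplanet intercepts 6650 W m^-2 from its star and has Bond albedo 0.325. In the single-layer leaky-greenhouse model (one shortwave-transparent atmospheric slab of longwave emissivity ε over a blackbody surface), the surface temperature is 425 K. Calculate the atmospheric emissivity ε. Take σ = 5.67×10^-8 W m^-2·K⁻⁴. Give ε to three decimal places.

First, T_e = [6650·(1−0.325)/(4σ)]^(1/4) = 375.1 K.
Inverting T_s⁴ = 2T_e⁴/(2−ε): (T_e/T_s)⁴ = 0.6066, so ε = 2(1 − 0.6066) = 0.7867.

0.787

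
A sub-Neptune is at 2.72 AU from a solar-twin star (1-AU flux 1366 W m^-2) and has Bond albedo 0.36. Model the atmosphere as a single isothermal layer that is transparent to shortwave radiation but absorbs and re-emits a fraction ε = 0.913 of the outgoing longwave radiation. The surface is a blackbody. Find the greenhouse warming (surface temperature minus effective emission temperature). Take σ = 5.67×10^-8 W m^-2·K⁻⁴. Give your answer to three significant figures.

24.9 kelvin

By the inverse-square law, S = 1366/2.72² = 184.6 W m^-2.
At the top of the atmosphere, σT_e⁴ = S(1−α)/4 = 29.54 W m^-2, giving T_e = 151.1 K.
For a single slab of emissivity ε, T_s⁴ = 2T_e⁴/(2−ε); thus T_s = 151.1·(1.84)^(1/4) = 176.0 K.
The atmosphere warms the surface by 24.88 K.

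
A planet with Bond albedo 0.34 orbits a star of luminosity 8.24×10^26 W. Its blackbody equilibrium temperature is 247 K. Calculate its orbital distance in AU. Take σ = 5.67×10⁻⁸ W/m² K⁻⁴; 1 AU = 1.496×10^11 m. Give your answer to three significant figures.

1.51 AU

The flux needed for this T is 4σT⁴/(1−0.34) = 1279 W/m².
Then d = [L/(4πS)]^(1/2) = 2.264×10^11 m, i.e. 1.514 AU.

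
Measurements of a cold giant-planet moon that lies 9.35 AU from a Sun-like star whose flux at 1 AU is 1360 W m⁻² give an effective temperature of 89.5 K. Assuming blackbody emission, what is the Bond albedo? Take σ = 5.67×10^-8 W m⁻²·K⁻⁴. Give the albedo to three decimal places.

0.065

By the inverse-square law, S = 1360/9.35² = 15.56 W m⁻².
From σT⁴ = S(1−α)/4 we invert for α: 1−α = 4σT⁴/S.
σT⁴ = 3.638 W m⁻², so 4σT⁴ = 14.55 W m⁻².
1−α = 14.55/15.56 = 0.9354, so α = 0.0646.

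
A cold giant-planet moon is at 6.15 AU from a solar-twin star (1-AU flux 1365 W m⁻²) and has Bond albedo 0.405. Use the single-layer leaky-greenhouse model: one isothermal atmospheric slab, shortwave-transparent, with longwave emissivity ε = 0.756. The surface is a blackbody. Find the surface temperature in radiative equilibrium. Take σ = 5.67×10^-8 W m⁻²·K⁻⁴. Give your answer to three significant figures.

111 K

By the inverse-square law, S = 1365/6.15² = 36.09 W m⁻².
At the top of the atmosphere, σT_e⁴ = S(1−α)/4 = 5.368 W m⁻², giving T_e = 98.64 K.
For a single slab of emissivity ε, T_s⁴ = 2T_e⁴/(2−ε); thus T_s = 98.64·(1.608)^(1/4) = 111.1 K.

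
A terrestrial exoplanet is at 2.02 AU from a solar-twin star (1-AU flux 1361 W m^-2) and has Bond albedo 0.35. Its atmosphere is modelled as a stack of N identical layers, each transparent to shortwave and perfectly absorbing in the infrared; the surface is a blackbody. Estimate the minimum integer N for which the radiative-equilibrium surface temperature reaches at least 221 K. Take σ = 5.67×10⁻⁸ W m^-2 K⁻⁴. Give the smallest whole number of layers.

2

Irradiance scales as 1/d², so S = 1361 W m^-2 × (1/2.02)² = 333.5 W m^-2.
The effective emission temperature is T_e = [S(1−α)/(4σ)]^¼ = 175.8 K.
Need (N+1)T_e⁴ ≥ T_s⁴, i.e. N+1 ≥ (221/175.8)⁴ = 2.495.
Rounding up, N = 2.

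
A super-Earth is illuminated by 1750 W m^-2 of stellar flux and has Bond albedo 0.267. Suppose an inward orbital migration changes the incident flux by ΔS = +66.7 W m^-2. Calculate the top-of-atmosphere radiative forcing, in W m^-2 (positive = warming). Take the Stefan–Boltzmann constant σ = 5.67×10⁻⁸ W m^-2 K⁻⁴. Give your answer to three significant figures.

Only a fraction (1−α) is absorbed and it's spread over 4πR², so ΔF = (1−α)ΔS/4 = 12.22 W m^-2.

12.2 W m^-2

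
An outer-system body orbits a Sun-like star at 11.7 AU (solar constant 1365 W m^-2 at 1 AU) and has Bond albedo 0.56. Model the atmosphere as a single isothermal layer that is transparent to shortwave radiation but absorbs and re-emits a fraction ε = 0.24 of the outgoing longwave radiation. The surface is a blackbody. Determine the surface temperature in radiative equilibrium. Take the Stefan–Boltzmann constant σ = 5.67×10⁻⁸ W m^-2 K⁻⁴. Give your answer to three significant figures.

68.5 K

Irradiance scales as 1/d², so S = 1365 W m^-2 × (1/11.7)² = 9.972 W m^-2.
At the top of the atmosphere, σT_e⁴ = S(1−α)/4 = 1.097 W m^-2, giving T_e = 66.32 K.
Surface balance with a leaky layer gives σT_s⁴ = σT_e⁴·2/(2−ε), so T_s = T_e·[2/(2−0.24)]^(1/4) = 68.47 K.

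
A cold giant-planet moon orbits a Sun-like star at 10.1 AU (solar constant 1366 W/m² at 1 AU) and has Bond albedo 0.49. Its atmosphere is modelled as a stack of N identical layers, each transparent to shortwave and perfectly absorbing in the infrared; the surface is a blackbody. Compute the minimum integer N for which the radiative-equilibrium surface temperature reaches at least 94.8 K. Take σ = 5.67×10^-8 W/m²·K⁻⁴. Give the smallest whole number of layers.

2

By the inverse-square law, S = 1366/10.1² = 13.39 W/m².
OLR = S(1−α)/4 = 1.707 W/m²; the top layer radiates at T_e = 74.08 K.
Need (N+1)T_e⁴ ≥ T_s⁴, i.e. N+1 ≥ (94.8/74.08)⁴ = 2.682.
Rounding up, N = 2.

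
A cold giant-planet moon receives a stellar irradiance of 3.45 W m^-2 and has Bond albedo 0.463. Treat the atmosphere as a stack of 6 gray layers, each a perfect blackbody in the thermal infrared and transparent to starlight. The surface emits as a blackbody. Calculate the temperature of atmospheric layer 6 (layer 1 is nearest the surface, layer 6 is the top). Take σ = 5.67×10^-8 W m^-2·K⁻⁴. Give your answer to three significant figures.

OLR = S(1−α)/4 = 0.4632 W m^-2; the top layer radiates at T_e = 53.46 K.
In the N-layer model, layer k (counted from the surface) has T_k = (N+1−k)^(1/4)·T_e.
With k = 6: T_6 = (6+1−6)^¼·53.46 K = 53.46 K.

53.5 K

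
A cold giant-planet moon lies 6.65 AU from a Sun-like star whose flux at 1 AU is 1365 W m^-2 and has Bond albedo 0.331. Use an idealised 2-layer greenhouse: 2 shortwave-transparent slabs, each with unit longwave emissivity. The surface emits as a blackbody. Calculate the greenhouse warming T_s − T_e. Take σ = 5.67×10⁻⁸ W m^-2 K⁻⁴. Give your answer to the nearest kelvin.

31 K

By the inverse-square law, S = 1365/6.65² = 30.87 W m^-2.
The effective emission temperature is T_e = [S(1−α)/(4σ)]^¼ = 97.68 K.
Surface: T_s = (3)^¼·T_e = 128.6 K.
Warming: T_s − T_e = 30.87 K.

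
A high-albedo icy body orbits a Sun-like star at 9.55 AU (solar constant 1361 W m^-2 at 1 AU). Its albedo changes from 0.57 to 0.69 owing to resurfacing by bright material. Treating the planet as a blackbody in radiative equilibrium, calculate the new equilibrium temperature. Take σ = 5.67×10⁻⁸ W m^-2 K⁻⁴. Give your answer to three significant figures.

By the inverse-square law, S = 1361/9.55² = 14.92 W m^-2.
New equilibrium: T₂ = [(1−0.69)·14.92/(4σ)]^(1/4) = 67.20 K.

67.2 K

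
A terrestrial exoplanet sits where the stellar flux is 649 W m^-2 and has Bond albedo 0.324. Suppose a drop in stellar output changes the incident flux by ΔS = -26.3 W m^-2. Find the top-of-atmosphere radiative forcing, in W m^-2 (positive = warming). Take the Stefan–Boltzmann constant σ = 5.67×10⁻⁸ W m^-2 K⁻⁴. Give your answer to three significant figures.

ΔF = Δ[S(1−α)]/4 = (1−0.324)·-26.3/4 = -4.445 W m^-2.

-4.44 W m^-2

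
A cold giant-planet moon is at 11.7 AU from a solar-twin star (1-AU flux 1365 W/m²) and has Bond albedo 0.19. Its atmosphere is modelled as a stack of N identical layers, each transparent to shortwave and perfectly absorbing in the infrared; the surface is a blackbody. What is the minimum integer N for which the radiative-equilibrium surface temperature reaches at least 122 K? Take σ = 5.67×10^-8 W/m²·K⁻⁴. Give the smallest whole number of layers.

Flux at the orbit: S = 1365/(11.7)² = 9.972 W/m².
Top-of-atmosphere balance: σT_e⁴ = S(1−α)/4 = 2.019 W/m² → T_e = 77.25 K.
T_s = (N+1)^(1/4)·T_e ≥ 122 K requires N+1 ≥ (T_s/T_e)⁴ = (122/77.25)⁴ = 6.221.
Rounding up, N = 6.

6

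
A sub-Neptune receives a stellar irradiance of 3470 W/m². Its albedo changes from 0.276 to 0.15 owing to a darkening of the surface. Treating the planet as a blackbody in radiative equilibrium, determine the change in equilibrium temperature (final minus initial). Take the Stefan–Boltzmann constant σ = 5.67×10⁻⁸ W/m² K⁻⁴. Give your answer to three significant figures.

With α = 0.276, T₁ = 324.4 K.
With α = 0.15, T₂ = 337.7 K.
Change: 337.7 − 324.4 = 13.28 K.

13.3 kelvin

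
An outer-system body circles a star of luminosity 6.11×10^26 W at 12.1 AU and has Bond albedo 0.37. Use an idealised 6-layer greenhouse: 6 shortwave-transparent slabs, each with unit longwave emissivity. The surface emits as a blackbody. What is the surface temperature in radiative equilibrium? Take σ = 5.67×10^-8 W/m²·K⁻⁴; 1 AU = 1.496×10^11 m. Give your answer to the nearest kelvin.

130 K

Orbital distance: d = 12.1 AU = 1.810×10^12 m.
S = L/(4πd²) = 14.84 W/m².
OLR = S(1−α)/4 = 2.337 W/m²; the top layer radiates at T_e = 80.13 K.
Layer-by-layer balance gives σT_s⁴ = (N+1)σT_e⁴, so T_s = 7^¼·80.13 = 130.3 K.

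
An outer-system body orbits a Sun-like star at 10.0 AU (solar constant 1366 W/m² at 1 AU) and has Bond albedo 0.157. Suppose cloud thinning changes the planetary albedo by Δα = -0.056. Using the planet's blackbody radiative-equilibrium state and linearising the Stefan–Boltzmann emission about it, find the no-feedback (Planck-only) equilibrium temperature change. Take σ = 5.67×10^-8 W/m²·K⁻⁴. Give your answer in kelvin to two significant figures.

1.4 kelvin

Flux at the orbit: S = 1366/(10.0)² = 13.66 W/m².
Reference equilibrium: T_e = [S(1−α)/(4σ)]^(1/4) = 84.41 K.
ΔF = −(S/4)Δα = −(13.66/4)×(-0.056) = 0.1912 W/m².
Linearising σT⁴ gives d(σT⁴)/dT = 4σT_e³ = 0.1364 W/m² per K.
Hence the no-feedback warming is ΔF/(4σT_e³) = 1.40 K.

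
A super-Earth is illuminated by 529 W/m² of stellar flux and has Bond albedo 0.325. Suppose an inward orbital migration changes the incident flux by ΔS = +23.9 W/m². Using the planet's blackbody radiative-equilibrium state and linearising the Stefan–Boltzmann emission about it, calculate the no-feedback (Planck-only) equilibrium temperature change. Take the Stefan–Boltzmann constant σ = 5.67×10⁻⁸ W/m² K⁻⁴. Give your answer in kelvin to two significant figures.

Unperturbed T_e = [529.0·(1−0.325)/(4σ)]^¼ = 199.2 K.
TOA radiative forcing: ΔF = (1−α)ΔS/4 = 0.675·(+23.9)/4 = 4.033 W/m².
Linearising σT⁴ gives d(σT⁴)/dT = 4σT_e³ = 1.793 W/m² per K.
Hence the no-feedback warming is ΔF/(4σT_e³) = 2.25 K.

2.2 K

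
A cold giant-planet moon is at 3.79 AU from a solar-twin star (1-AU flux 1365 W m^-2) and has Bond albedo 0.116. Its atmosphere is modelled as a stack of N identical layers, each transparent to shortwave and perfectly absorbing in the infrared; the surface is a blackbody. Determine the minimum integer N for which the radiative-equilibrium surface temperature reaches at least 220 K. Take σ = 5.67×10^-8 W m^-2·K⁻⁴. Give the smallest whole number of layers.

Flux at the orbit: S = 1365/(3.79)² = 95.03 W m^-2.
The effective emission temperature is T_e = [S(1−α)/(4σ)]^¼ = 138.7 K.
Since T_s⁴ = (N+1)T_e⁴, we need N ≥ (T_s/T_e)⁴ − 1 = 5.325.
Rounding up, N = 6.

6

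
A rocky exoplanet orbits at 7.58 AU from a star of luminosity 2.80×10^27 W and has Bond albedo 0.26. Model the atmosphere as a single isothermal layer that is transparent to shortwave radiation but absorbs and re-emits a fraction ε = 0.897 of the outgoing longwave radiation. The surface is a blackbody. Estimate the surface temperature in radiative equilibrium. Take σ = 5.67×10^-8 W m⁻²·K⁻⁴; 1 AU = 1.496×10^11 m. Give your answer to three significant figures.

179 kelvin

d = 7.58 × 1.496×10^11 m = 1.134×10^12 m.
Spreading L over a sphere of radius d: S = 2.80×10^27/(4π·1.13×10^12²) = 173.3 W m⁻².
Effective emission temperature (TOA balance): σT_e⁴ = S(1−α)/4 = 32.06 W m⁻² → T_e = 154.2 K.
Surface balance with a leaky layer gives σT_s⁴ = σT_e⁴·2/(2−ε), so T_s = T_e·[2/(2−0.897)]^(1/4) = 178.9 K.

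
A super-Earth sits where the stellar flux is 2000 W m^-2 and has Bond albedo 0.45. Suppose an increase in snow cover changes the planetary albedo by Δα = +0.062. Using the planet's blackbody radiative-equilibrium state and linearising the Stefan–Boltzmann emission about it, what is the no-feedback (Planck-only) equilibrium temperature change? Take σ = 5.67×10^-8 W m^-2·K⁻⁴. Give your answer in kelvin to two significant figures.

Unperturbed T_e = [2000·(1−0.45)/(4σ)]^¼ = 263.9 K.
The change in absorbed flux is Δ[S(1−α)/4] = −SΔα/4 = -31.00 W m^-2.
The Planck feedback parameter is 4σT_e³ = 4.168 W m^-2/K.
ΔT₀ = ΔF/λ_P = -31.00/4.168 = -7.44 K.

-7.4 kelvin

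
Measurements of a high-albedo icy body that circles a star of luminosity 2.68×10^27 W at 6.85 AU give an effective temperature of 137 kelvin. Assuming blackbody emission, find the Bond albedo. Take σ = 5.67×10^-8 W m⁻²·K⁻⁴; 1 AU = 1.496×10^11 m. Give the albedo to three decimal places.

d = 6.85 × 1.496×10^11 m = 1.025×10^12 m.
S = L/(4πd²) = 203.1 W m⁻².
From σT⁴ = S(1−α)/4 we invert for α: 1−α = 4σT⁴/S.
σT⁴ = 19.97 W m⁻², so 4σT⁴ = 79.90 W m⁻².
Hence α = 1 − 79.90/203.1 = 0.6066.

0.607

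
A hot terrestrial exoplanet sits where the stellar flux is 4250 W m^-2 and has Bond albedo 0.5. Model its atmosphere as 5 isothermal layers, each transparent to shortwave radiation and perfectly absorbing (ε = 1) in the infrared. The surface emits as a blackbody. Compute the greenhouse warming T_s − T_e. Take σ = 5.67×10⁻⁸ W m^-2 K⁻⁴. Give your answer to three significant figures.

The effective emission temperature is T_e = [S(1−α)/(4σ)]^¼ = 311.1 K.
T_s = (N+1)^(1/4)·T_e = 486.9 K.
Warming: T_s − T_e = 175.8 K.

176 kelvin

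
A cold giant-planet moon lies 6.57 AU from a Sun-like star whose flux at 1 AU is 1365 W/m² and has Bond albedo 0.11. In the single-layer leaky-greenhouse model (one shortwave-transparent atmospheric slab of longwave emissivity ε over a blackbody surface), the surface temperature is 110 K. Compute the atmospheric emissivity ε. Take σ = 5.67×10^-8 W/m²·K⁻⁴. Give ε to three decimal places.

By the inverse-square law, S = 1365/6.57² = 31.62 W/m².
First, T_e = [31.62·(1−0.11)/(4σ)]^(1/4) = 105.5 K.
Since (2−ε)/2 = (T_e/T_s)⁴ = 0.8476, ε = 0.3049.

0.305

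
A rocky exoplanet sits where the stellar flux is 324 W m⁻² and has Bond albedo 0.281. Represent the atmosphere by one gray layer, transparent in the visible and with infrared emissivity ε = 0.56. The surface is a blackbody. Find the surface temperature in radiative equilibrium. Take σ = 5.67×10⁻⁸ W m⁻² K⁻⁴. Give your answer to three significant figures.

194 K

At the top of the atmosphere, σT_e⁴ = S(1−α)/4 = 58.24 W m⁻², giving T_e = 179.0 K.
The surface balance (absorbed SW + ε·downward IR = σT_s⁴) with T_a⁴ = T_s⁴/2 reduces to T_s = T_e·[2/(2−ε)]^¼ = 194.3 K.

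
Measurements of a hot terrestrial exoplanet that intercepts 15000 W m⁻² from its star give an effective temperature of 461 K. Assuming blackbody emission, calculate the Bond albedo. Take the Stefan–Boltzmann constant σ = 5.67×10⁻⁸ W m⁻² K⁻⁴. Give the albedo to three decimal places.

0.317

Rearranging the radiative balance, α = 1 − 4σT⁴/S.
4σT⁴ = 4·5.67×10⁻⁸·(461)⁴ = 10240 W m⁻².
Hence α = 1 − 10240/15000 = 0.3171.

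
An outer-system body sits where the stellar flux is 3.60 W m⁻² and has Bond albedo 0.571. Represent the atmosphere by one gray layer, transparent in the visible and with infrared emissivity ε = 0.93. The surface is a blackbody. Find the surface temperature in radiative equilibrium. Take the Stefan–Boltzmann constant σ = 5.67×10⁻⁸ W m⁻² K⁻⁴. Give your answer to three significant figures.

The planet radiates to space at T_e = [S(1−α)/(4σ)]^(1/4) = 51.08 K.
Surface balance with a leaky layer gives σT_s⁴ = σT_e⁴·2/(2−ε), so T_s = T_e·[2/(2−0.93)]^(1/4) = 59.73 K.

59.7 kelvin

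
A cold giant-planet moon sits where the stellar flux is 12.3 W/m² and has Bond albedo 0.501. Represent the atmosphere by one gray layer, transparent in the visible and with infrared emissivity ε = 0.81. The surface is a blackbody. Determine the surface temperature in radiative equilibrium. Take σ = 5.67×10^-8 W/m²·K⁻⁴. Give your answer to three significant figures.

The planet radiates to space at T_e = [S(1−α)/(4σ)]^(1/4) = 72.13 K.
The surface balance (absorbed SW + ε·downward IR = σT_s⁴) with T_a⁴ = T_s⁴/2 reduces to T_s = T_e·[2/(2−ε)]^¼ = 82.12 K.

82.1 K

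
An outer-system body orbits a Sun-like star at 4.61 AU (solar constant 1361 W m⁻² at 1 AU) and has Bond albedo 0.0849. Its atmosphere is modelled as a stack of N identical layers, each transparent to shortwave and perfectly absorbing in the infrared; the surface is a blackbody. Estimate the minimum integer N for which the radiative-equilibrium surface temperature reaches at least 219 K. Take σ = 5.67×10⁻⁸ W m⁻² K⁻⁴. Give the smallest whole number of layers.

8

Flux at the orbit: S = 1361/(4.61)² = 64.04 W m⁻².
Top-of-atmosphere balance: σT_e⁴ = S(1−α)/4 = 14.65 W m⁻² → T_e = 126.8 K.
Need (N+1)T_e⁴ ≥ T_s⁴, i.e. N+1 ≥ (219/126.8)⁴ = 8.902.
So N ≥ 7.902; the smallest integer is N = 8.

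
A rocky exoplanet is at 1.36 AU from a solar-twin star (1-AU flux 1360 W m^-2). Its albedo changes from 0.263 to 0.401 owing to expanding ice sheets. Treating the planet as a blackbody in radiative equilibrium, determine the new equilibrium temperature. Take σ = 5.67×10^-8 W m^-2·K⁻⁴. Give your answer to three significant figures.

Irradiance scales as 1/d², so S = 1360 W m^-2 × (1/1.36)² = 735.3 W m^-2.
New equilibrium: T₂ = [(1−0.401)·735.3/(4σ)]^(1/4) = 209.9 K.

210 K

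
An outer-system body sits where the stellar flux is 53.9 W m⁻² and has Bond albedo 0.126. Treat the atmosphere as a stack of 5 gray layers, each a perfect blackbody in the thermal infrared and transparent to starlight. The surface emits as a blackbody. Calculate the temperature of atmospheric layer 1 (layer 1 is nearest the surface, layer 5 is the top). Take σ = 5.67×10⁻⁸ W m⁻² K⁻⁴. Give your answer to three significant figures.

Top-of-atmosphere balance: σT_e⁴ = S(1−α)/4 = 11.78 W m⁻² → T_e = 120.1 K.
The net upward flux σT_e⁴ is constant between every pair of levels, so T_k⁴ = (N+1−k)T_e⁴.
With k = 1: T_1 = (5+1−1)^¼·120.1 K = 179.5 K.

180 K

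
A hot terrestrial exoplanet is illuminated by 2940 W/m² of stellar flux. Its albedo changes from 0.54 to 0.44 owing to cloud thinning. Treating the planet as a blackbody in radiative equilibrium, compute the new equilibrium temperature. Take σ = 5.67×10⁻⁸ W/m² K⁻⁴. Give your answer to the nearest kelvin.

292 K

T₂ = [S(1−α₂)/(4σ)]^(1/4) = [2940·0.56/(4σ)]^(1/4) = 291.9 K.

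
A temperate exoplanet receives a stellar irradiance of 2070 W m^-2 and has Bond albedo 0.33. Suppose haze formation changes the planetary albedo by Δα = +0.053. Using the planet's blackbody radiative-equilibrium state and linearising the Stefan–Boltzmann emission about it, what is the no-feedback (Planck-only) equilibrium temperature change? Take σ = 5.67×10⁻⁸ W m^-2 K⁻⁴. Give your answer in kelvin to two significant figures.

-5.5 kelvin

Reference equilibrium: T_e = [S(1−α)/(4σ)]^(1/4) = 279.6 K.
The change in absorbed flux is Δ[S(1−α)/4] = −SΔα/4 = -27.43 W m^-2.
Planck response: λ_P = 4σT_e³ = 4·5.67×10⁻⁸·(279.6)³ = 4.960 W m^-2/K.
ΔT₀ = ΔF/λ_P = -27.43/4.960 = -5.53 K.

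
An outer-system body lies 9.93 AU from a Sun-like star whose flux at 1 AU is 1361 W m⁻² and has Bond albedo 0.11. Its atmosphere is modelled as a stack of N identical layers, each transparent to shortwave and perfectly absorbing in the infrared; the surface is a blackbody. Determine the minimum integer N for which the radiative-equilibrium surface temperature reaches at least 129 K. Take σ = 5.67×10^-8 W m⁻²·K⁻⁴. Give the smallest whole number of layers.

5

Flux at the orbit: S = 1361/(9.93)² = 13.80 W m⁻².
OLR = S(1−α)/4 = 3.071 W m⁻²; the top layer radiates at T_e = 85.79 K.
T_s = (N+1)^(1/4)·T_e ≥ 129 K requires N+1 ≥ (T_s/T_e)⁴ = (129/85.79)⁴ = 5.113.
So N ≥ 4.113; the smallest integer is N = 5.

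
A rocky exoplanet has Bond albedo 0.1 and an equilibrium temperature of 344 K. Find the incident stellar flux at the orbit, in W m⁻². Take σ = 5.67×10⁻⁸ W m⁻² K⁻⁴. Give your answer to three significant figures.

3530 W m⁻²

From S(1−α)/4 = σT⁴: S = 4σT⁴/(1−α).
The emitted flux is σT⁴ = 794.0 W m⁻².
S = 4·794.0/0.9 = 3529 W m⁻².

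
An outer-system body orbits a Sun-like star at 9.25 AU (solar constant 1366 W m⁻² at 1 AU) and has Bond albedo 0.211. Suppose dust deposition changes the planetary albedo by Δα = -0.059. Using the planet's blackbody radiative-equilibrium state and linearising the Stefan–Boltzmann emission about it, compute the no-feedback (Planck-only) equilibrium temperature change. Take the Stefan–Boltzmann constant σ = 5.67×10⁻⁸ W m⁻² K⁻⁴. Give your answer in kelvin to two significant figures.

Irradiance scales as 1/d², so S = 1366 W m⁻² × (1/9.25)² = 15.96 W m⁻².
The baseline emission temperature is T_e = 86.33 K.
TOA radiative forcing: ΔF = −S·Δα/4 = −15.96·(-0.059)/4 = 0.2355 W m⁻².
The Planck feedback parameter is 4σT_e³ = 0.1459 W m⁻²/K.
So ΔT₀ = 0.2355/0.1459 = 1.61 K.

1.6 kelvin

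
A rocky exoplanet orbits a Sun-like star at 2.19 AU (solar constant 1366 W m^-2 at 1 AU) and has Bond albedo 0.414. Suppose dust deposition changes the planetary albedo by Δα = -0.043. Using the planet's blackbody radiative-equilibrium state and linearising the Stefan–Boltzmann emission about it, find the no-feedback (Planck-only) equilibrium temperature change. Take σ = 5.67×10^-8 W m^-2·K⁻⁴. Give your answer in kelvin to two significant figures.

By the inverse-square law, S = 1366/2.19² = 284.8 W m^-2.
The baseline emission temperature is T_e = 164.7 K.
The change in absorbed flux is Δ[S(1−α)/4] = −SΔα/4 = 3.062 W m^-2.
The Planck feedback parameter is 4σT_e³ = 1.013 W m^-2/K.
So ΔT₀ = 3.062/1.013 = 3.02 K.

3.0 kelvin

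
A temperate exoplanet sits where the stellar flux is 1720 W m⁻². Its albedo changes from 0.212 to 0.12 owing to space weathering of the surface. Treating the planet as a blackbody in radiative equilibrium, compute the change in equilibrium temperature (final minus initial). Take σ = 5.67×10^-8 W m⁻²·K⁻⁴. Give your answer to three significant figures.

7.78 kelvin

Initial: T₁ = [S(1−0.212)/(4σ)]^(1/4) = 278.0 K.
Final:   T₂ = [S(1−0.12)/(4σ)]^(1/4) = 285.8 K.
Change: 285.8 − 278.0 = 7.782 K.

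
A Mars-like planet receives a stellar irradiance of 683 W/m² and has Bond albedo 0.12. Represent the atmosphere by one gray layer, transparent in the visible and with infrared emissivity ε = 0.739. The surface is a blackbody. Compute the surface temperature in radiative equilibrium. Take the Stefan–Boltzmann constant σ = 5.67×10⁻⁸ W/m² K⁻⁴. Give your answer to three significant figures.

255 kelvin

Effective emission temperature (TOA balance): σT_e⁴ = S(1−α)/4 = 150.3 W/m² → T_e = 226.9 K.
For a single slab of emissivity ε, T_s⁴ = 2T_e⁴/(2−ε); thus T_s = 226.9·(1.586)^(1/4) = 254.6 K.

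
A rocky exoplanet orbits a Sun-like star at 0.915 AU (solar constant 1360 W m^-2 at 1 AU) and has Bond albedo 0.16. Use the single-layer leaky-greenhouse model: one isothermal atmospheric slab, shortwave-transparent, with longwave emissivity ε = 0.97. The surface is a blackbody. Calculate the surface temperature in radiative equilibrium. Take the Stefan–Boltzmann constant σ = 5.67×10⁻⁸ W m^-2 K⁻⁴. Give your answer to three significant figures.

Flux at the orbit: S = 1360/(0.915)² = 1624 W m^-2.
The planet radiates to space at T_e = [S(1−α)/(4σ)]^(1/4) = 278.5 K.
The surface balance (absorbed SW + ε·downward IR = σT_s⁴) with T_a⁴ = T_s⁴/2 reduces to T_s = T_e·[2/(2−ε)]^¼ = 328.8 K.

329 kelvin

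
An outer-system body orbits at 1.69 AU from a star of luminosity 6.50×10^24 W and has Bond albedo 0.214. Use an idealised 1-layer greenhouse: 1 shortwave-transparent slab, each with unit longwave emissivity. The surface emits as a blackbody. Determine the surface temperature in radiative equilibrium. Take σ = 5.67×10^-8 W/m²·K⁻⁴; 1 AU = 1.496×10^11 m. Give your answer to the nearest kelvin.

Orbital distance: d = 1.69 AU = 2.528×10^11 m.
S = L/(4πd²) = 8.092 W/m².
Top-of-atmosphere balance: σT_e⁴ = S(1−α)/4 = 1.590 W/m² → T_e = 72.77 K.
With N = 1 opaque layers, T_s = (N+1)^(1/4)·T_e = 2^(1/4)·72.77 = 86.54 K.

87 kelvin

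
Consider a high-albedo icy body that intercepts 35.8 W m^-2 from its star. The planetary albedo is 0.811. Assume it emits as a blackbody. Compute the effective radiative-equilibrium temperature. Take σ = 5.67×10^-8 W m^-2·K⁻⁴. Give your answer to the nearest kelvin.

74 K

The planet absorbs (1−α)S over its disc πR² and re-emits over 4πR², so the mean absorbed flux is (1−0.811)·35.80/4 = 1.692 W m^-2.
Set σT⁴ = 1.692 → T = (1.692/σ)^(1/4) = 73.91 K.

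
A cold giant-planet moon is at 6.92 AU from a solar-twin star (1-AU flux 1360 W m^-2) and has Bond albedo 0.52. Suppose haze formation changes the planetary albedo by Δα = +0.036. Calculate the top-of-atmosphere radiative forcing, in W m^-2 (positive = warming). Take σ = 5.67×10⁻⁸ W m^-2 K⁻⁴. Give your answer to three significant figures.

-0.256 W m^-2

By the inverse-square law, S = 1360/6.92² = 28.40 W m^-2.
ΔF = −(S/4)Δα = −(28.40/4)×(+0.036) = -0.2556 W m^-2.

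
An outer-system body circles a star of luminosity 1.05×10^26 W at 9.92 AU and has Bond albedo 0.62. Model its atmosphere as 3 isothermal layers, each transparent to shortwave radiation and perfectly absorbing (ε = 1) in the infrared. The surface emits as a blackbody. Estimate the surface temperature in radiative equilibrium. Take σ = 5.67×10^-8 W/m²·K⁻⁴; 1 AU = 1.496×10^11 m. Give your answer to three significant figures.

71.0 K

d = 9.92 × 1.496×10^11 m = 1.484×10^12 m.
Flux at the orbit: S = L/(4πd²) = 1.05×10^26/(4π·(1.48×10^12)²) = 3.794 W/m².
OLR = S(1−α)/4 = 0.3604 W/m²; the top layer radiates at T_e = 50.21 K.
Layer-by-layer balance gives σT_s⁴ = (N+1)σT_e⁴, so T_s = 4^¼·50.21 = 71.01 K.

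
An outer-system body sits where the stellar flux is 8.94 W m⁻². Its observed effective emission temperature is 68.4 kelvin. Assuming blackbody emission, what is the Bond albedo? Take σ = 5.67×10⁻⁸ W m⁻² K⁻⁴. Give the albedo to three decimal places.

0.445

Energy balance: S(1−α)/4 = σT⁴, so 1−α = 4σT⁴/S.
σT⁴ = 1.241 W m⁻², so 4σT⁴ = 4.964 W m⁻².
1−α = 4.964/8.940 = 0.5553, so α = 0.4447.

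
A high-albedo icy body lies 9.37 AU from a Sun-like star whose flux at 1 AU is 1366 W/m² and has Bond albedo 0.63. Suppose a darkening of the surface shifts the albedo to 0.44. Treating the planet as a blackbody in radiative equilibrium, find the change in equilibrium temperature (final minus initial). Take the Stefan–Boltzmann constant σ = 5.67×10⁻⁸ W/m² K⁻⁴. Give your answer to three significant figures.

By the inverse-square law, S = 1366/9.37² = 15.56 W/m².
Before: T₁ = [15.56·0.37/(4σ)]^(1/4) = 70.98 K.
Final:   T₂ = [S(1−0.44)/(4σ)]^(1/4) = 78.73 K.
ΔT = T₂ − T₁ = 7.749 K.

7.75 K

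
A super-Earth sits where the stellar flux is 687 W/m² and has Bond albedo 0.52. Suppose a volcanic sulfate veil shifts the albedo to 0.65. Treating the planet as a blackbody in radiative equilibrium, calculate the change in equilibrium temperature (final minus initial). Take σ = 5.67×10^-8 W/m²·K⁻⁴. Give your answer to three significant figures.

Initial: T₁ = [S(1−0.52)/(4σ)]^(1/4) = 195.3 K.
With α = 0.65, T₂ = 180.4 K.
Change: 180.4 − 195.3 = -14.83 K.

-14.8 K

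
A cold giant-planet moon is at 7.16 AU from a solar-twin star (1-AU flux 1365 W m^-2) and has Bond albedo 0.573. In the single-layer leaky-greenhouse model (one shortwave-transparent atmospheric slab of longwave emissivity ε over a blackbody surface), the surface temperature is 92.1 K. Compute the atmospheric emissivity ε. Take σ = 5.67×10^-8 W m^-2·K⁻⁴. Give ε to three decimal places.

Flux at the orbit: S = 1365/(7.16)² = 26.63 W m^-2.
TOA balance gives T_e = 84.14 K.
Inverting T_s⁴ = 2T_e⁴/(2−ε): (T_e/T_s)⁴ = 0.6967, so ε = 2(1 − 0.6967) = 0.6066.

0.607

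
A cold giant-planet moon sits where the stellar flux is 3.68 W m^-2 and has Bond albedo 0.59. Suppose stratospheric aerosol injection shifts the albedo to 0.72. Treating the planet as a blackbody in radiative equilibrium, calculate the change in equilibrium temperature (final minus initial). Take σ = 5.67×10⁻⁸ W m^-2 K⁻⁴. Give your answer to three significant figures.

-4.62 K

With α = 0.59, T₁ = 50.79 K.
After:  T₂ = [3.680·0.28/(4σ)]^(1/4) = 46.17 K.
ΔT = T₂ − T₁ = -4.618 K.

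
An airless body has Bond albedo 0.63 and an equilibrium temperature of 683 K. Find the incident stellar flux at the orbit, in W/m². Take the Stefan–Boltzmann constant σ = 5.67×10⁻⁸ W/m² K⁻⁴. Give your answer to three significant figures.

From S(1−α)/4 = σT⁴: S = 4σT⁴/(1−α).
The emitted flux is σT⁴ = 12340 W/m².
So S = 4×12340/(1−0.63) = 1.334×10^5 W/m².

1.33×10^5 W/m²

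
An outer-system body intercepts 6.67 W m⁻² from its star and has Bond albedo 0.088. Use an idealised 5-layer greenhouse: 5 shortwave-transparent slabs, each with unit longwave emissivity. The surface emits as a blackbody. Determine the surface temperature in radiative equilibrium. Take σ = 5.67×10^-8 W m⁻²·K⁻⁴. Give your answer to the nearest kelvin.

113 K

Top-of-atmosphere balance: σT_e⁴ = S(1−α)/4 = 1.521 W m⁻² → T_e = 71.96 K.
For an N-layer opaque stack, T_s⁴ = (N+1)T_e⁴, hence T_s = (6)^(1/4)×71.96 K = 112.6 K.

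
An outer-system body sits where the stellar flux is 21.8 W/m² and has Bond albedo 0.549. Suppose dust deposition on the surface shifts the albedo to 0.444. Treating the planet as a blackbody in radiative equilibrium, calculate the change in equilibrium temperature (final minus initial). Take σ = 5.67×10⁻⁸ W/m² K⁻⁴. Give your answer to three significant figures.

Before: T₁ = [21.80·0.451/(4σ)]^(1/4) = 81.14 K.
After:  T₂ = [21.80·0.556/(4σ)]^(1/4) = 85.50 K.
ΔT = T₂ − T₁ = 4.359 K.

4.36 K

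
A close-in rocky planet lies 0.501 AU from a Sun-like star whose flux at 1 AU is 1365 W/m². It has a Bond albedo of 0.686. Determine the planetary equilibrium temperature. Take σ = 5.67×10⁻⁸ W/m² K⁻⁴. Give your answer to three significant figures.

Flux at the orbit: S = 1365/(0.501)² = 5438 W/m².
Averaging over the sphere, the absorbed flux is S(1−α)/4 = 426.9 W/m².
Set σT⁴ = 426.9 → T = (426.9/σ)^(1/4) = 294.6 K.

295 kelvin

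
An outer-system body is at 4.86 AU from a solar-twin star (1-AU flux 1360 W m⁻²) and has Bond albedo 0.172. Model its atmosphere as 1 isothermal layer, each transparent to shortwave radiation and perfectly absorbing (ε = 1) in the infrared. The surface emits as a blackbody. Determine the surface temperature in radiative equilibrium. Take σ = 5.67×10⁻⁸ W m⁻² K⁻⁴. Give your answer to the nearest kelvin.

143 K

By the inverse-square law, S = 1360/4.86² = 57.58 W m⁻².
Top-of-atmosphere balance: σT_e⁴ = S(1−α)/4 = 11.92 W m⁻² → T_e = 120.4 K.
For an N-layer opaque stack, T_s⁴ = (N+1)T_e⁴, hence T_s = (2)^(1/4)×120.4 K = 143.2 K.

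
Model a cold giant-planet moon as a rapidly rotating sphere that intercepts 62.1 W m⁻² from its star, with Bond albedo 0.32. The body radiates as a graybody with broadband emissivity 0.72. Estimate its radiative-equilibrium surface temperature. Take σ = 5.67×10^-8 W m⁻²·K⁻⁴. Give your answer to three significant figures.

127 K

The planet absorbs (1−α)S over its disc πR² and re-emits over 4πR², so the mean absorbed flux is (1−0.32)·62.10/4 = 10.56 W m⁻².
Radiative balance εσT⁴ = 10.56 gives T = [10.56/(0.72·σ)]^(1/4) = 126.8 K.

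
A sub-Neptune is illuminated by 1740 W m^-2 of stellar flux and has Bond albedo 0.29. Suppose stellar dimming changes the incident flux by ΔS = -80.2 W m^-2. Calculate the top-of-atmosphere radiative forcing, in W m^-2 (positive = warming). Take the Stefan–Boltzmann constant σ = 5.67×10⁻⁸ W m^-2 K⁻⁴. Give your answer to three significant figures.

TOA radiative forcing: ΔF = (1−α)ΔS/4 = 0.71·(-80.2)/4 = -14.24 W m^-2.

-14.2 W m^-2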